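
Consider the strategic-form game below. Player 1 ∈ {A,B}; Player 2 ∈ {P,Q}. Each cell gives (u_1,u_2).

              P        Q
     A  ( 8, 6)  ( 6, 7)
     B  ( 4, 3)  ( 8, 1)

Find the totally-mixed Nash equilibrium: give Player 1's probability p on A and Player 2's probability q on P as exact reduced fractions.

p=2/3, q=1/3

P1 indiff ⇒ q·8+(1-q)·6 = q·4+(1-q)·8 ⇒ q(4) = (1-q)(2) ⇒ q = 1/3
P2 indiff ⇒ p·6+(1-p)·3 = p·7+(1-p)·1 ⇒ p(-1) = (1-p)(-2) ⇒ p = 2/3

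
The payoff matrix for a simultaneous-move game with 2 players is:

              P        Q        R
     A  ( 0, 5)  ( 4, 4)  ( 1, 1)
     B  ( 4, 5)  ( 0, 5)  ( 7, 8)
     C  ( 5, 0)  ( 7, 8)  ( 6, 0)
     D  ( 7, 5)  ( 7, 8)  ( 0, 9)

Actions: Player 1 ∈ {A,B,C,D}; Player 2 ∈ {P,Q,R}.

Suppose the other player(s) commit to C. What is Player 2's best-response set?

P2 best: {Q}

u_2(P vs C) = 0
u_2(Q vs C) = 8
u_2(R vs C) = 0
max payoff 8 at {Q}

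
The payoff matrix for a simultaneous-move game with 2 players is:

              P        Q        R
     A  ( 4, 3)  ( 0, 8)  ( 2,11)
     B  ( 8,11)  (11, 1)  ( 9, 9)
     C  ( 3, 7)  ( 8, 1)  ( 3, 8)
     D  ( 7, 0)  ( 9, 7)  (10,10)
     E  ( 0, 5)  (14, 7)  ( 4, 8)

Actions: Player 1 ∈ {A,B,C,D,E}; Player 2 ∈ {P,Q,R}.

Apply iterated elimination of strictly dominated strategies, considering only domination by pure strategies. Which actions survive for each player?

Remaining: P1:{B,D} P2:{P,R}

P1 drop A (B beats it: P:8>4 Q:11>0 R:9>2)
P1 drop C (B beats it: P:8>3 Q:11>8 R:9>3)
P2 drop Q (R beats it: B:9>1 D:10>7 E:8>7)
P1 drop E (B beats it: P:8>0 R:9>4)
P1→{B,D} P2→{P,R}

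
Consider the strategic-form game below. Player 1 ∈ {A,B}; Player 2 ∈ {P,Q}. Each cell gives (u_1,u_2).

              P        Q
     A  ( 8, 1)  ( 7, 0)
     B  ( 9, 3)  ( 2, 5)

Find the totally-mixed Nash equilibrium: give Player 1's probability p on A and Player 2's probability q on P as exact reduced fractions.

P1 indiff ⇒ q·8+(1-q)·7 = q·9+(1-q)·2 ⇒ q(-1) = (1-q)(-5) ⇒ q = 5/6
P2 indiff ⇒ p·1+(1-p)·3 = p·0+(1-p)·5 ⇒ p(1) = (1-p)(2) ⇒ p = 2/3

(p,q) = (2/3, 5/6)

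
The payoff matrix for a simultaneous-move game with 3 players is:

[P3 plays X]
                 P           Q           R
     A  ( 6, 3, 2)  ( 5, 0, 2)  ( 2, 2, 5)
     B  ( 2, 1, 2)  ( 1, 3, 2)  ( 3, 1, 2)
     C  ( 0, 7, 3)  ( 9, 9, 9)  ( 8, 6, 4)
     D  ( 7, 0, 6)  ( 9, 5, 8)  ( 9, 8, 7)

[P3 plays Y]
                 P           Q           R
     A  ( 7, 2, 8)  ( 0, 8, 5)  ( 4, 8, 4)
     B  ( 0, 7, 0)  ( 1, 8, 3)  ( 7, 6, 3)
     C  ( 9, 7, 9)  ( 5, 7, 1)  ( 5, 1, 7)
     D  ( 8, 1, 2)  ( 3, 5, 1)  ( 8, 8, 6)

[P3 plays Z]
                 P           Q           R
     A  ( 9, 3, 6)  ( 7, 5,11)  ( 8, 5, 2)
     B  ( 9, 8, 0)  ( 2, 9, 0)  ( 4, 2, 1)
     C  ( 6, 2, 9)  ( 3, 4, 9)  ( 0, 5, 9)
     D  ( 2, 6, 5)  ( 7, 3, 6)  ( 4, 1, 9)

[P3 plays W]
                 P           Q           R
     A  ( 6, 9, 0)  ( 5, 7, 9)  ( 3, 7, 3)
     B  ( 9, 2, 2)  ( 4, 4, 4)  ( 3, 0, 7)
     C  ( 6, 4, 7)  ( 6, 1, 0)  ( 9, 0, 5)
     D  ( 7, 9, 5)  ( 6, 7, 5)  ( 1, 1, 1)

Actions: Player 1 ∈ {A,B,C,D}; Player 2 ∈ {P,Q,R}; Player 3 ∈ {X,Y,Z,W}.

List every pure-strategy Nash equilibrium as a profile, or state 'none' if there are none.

(A,P,X): not NE [P1→D gives 7>6; P3→Y gives 8>2]
(A,P,Y): not NE [P1→C gives 9>7; P2→R gives 8>2]
(A,P,Z): not NE [P2→R gives 5>3; P3→Y gives 8>6]
(A,P,W): not NE [P1→B gives 9>6; P3→Y gives 8>0]
(A,Q,X): not NE [P1→D gives 9>5; P2→P gives 3>0; P3→Z gives 11>2]
(A,Q,Y): not NE [P1→C gives 5>0; P3→Z gives 11>5]
(A,Q,Z): NE
(A,Q,W): not NE [P1→D gives 6>5; P2→P gives 9>7; P3→Z gives 11>9]
(A,R,X): not NE [P1→D gives 9>2; P2→P gives 3>2]
(A,R,Y): not NE [P1→D gives 8>4; P3→X gives 5>4]
(A,R,Z): not NE [P3→X gives 5>2]
(A,R,W): not NE [P1→C gives 9>3; P2→P gives 9>7; P3→X gives 5>3]
(B,P,X): not NE [P1→D gives 7>2; P2→Q gives 3>1]
(B,P,Y): not NE [P1→C gives 9>0; P2→Q gives 8>7; P3→W gives 2>0]
(B,P,Z): not NE [P2→Q gives 9>8; P3→W gives 2>0]
(B,P,W): not NE [P2→Q gives 4>2]
(B,Q,X): not NE [P1→D gives 9>1; P3→W gives 4>2]
(B,Q,Y): not NE [P1→C gives 5>1; P3→W gives 4>3]
(B,Q,Z): not NE [P1→D gives 7>2; P3→W gives 4>0]
(B,Q,W): not NE [P1→D gives 6>4]
(B,R,X): not NE [P1→D gives 9>3; P2→Q gives 3>1; P3→W gives 7>2]
(B,R,Y): not NE [P1→D gives 8>7; P2→Q gives 8>6; P3→W gives 7>3]
(B,R,Z): not NE [P1→A gives 8>4; P2→Q gives 9>2; P3→W gives 7>1]
(B,R,W): not NE [P1→C gives 9>3; P2→Q gives 4>0]
(C,P,X): not NE [P1→D gives 7>0; P2→Q gives 9>7; P3→Z gives 9>3]
(C,P,Y): NE
(C,P,Z): not NE [P1→B gives 9>6; P2→R gives 5>2]
(C,P,W): not NE [P1→B gives 9>6; P3→Z gives 9>7]
(C,Q,X): NE
(C,Q,Y): not NE [P3→Z gives 9>1]
(C,Q,Z): not NE [P1→D gives 7>3; P2→R gives 5>4]
(C,Q,W): not NE [P2→P gives 4>1; P3→Z gives 9>0]
(C,R,X): not NE [P1→D gives 9>8; P2→Q gives 9>6; P3→Z gives 9>4]
(C,R,Y): not NE [P1→D gives 8>5; P2→Q gives 7>1; P3→Z gives 9>7]
(C,R,Z): not NE [P1→A gives 8>0]
(C,R,W): not NE [P2→P gives 4>0; P3→Z gives 9>5]
(D,P,X): not NE [P2→R gives 8>0]
(D,P,Y): not NE [P1→C gives 9>8; P2→R gives 8>1; P3→X gives 6>2]
(D,P,Z): not NE [P1→B gives 9>2; P3→X gives 6>5]
(D,P,W): not NE [P1→B gives 9>7; P3→X gives 6>5]
(D,Q,X): not NE [P2→R gives 8>5]
(D,Q,Y): not NE [P1→C gives 5>3; P2→R gives 8>5; P3→X gives 8>1]
(D,Q,Z): not NE [P2→P gives 6>3; P3→X gives 8>6]
(D,Q,W): not NE [P2→P gives 9>7; P3→X gives 8>5]
(D,R,X): not NE [P3→Z gives 9>7]
(D,R,Y): not NE [P3→Z gives 9>6]
(D,R,Z): not NE [P1→A gives 8>4; P2→P gives 6>1]
(D,R,W): not NE [P1→C gives 9>1; P2→P gives 9>1; P3→Z gives 9>1]

NE set: (A,Q,Z), (C,P,Y), (C,Q,X)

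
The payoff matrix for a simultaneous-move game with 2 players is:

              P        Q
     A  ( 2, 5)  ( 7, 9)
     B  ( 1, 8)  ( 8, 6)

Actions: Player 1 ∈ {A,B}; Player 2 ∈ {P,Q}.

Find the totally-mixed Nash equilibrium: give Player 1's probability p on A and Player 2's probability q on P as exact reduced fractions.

P1 indiff ⇒ q·2+(1-q)·7 = q·1+(1-q)·8 ⇒ q(1) = (1-q)(1) ⇒ q = 1/2
P2 indiff ⇒ p·5+(1-p)·8 = p·9+(1-p)·6 ⇒ p(-4) = (1-p)(-2) ⇒ p = 1/3

(p,q) = (1/3, 1/2)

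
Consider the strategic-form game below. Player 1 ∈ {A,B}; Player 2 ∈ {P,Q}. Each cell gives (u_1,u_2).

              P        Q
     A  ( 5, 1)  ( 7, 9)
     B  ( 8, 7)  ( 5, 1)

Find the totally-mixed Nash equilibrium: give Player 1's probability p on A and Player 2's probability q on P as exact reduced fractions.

P1 indiff ⇒ q·5+(1-q)·7 = q·8+(1-q)·5 ⇒ q(-3) = (1-q)(-2) ⇒ q = 2/5
P2 indiff ⇒ p·1+(1-p)·7 = p·9+(1-p)·1 ⇒ p(-8) = (1-p)(-6) ⇒ p = 3/7

P1 mixes 3/7 on A; P2 mixes 2/5 on P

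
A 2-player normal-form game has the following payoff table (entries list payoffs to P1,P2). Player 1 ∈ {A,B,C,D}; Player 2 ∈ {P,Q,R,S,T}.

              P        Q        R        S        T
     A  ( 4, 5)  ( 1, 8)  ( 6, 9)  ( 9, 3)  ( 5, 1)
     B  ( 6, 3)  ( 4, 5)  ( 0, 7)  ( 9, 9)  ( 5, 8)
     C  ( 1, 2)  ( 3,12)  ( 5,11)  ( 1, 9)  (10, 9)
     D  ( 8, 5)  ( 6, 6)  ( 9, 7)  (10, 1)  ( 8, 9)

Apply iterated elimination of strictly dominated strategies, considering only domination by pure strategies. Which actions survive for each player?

P1 drop A (D beats it: P:8>4 Q:6>1 R:9>6 S:10>9 T:8>5)
P1 drop B (D beats it: P:8>6 Q:6>4 R:9>0 S:10>9 T:8>5)
P2 drop P (Q beats it: C:12>2 D:6>5)
P2 drop S (Q beats it: C:12>9 D:6>1)
P1→{C,D} P2→{Q,R,T}

Remaining: P1:{C,D} P2:{Q,R,T}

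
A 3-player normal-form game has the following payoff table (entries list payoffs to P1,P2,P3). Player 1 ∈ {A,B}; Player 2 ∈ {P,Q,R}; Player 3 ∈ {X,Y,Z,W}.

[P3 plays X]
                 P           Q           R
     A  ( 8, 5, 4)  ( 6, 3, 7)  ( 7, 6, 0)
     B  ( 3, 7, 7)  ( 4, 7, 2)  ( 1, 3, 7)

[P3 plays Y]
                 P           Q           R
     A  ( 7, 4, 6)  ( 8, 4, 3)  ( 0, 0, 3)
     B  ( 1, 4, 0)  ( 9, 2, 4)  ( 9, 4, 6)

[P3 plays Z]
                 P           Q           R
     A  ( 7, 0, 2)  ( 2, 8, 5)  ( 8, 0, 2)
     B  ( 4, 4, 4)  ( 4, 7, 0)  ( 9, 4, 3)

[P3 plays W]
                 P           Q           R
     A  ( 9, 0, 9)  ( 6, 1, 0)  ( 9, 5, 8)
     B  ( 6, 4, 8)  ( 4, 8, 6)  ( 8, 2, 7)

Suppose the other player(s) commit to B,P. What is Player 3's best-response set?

BR_3 = {W}

u_3(X vs B,P) = 7
u_3(Y vs B,P) = 0
u_3(Z vs B,P) = 4
u_3(W vs B,P) = 8
max payoff 8 at {W}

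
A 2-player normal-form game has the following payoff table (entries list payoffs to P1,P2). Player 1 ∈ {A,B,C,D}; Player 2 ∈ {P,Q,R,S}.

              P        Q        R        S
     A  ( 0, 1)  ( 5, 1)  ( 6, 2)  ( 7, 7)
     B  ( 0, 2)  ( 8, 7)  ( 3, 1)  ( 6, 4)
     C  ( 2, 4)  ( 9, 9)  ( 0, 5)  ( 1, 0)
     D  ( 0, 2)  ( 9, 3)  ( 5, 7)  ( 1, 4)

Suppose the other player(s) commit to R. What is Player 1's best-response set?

P1 best: {A}

u_1(A vs R) = 6
u_1(B vs R) = 3
u_1(C vs R) = 0
u_1(D vs R) = 5
max payoff 6 at {A}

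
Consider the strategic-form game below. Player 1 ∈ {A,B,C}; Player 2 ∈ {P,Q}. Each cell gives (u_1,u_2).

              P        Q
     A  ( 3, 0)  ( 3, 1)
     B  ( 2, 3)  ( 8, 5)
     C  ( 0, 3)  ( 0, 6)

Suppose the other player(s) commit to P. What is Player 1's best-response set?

P1 best: {A}

u_1(A vs P) = 3
u_1(B vs P) = 2
u_1(C vs P) = 0
max payoff 3 at {A}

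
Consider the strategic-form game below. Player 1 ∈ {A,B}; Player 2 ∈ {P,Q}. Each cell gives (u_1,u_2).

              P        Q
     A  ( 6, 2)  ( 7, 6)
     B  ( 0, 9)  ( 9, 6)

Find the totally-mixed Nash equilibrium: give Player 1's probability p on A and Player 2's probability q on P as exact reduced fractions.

P1 indiff ⇒ q·6+(1-q)·7 = q·0+(1-q)·9 ⇒ q(6) = (1-q)(2) ⇒ q = 1/4
P2 indiff ⇒ p·2+(1-p)·9 = p·6+(1-p)·6 ⇒ p(-4) = (1-p)(-3) ⇒ p = 3/7

(p,q) = (3/7, 1/4)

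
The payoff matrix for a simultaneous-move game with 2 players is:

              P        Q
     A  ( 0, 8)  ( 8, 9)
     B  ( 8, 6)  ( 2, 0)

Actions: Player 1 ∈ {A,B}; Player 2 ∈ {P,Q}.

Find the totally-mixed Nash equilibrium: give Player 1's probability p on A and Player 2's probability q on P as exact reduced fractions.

P1 indiff ⇒ q·0+(1-q)·8 = q·8+(1-q)·2 ⇒ q(-8) = (1-q)(-6) ⇒ q = 3/7
P2 indiff ⇒ p·8+(1-p)·6 = p·9+(1-p)·0 ⇒ p(-1) = (1-p)(-6) ⇒ p = 6/7

P1 mixes 6/7 on A; P2 mixes 3/7 on P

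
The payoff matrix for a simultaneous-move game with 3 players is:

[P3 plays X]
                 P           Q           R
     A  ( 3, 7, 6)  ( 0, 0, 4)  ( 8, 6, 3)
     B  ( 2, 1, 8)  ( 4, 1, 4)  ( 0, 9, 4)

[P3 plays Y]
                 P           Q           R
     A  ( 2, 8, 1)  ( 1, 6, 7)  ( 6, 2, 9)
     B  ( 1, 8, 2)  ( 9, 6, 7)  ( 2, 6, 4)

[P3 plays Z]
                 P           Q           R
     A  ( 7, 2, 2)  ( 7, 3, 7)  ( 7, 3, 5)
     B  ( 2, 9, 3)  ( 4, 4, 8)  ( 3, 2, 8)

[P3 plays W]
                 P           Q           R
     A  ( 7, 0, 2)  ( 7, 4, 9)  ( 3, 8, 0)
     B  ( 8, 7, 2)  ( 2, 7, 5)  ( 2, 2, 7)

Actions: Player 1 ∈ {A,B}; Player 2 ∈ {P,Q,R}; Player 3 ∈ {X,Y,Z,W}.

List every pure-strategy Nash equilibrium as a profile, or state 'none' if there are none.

(A,P,X): NE
(A,P,Y): not NE [P3→X gives 6>1]
(A,P,Z): not NE [P2→R gives 3>2; P3→X gives 6>2]
(A,P,W): not NE [P1→B gives 8>7; P2→R gives 8>0; P3→X gives 6>2]
(A,Q,X): not NE [P1→B gives 4>0; P2→P gives 7>0; P3→W gives 9>4]
(A,Q,Y): not NE [P1→B gives 9>1; P2→P gives 8>6; P3→W gives 9>7]
(A,Q,Z): not NE [P3→W gives 9>7]
(A,Q,W): not NE [P2→R gives 8>4]
(A,R,X): not NE [P2→P gives 7>6; P3→Y gives 9>3]
(A,R,Y): not NE [P2→P gives 8>2]
(A,R,Z): not NE [P3→Y gives 9>5]
(A,R,W): not NE [P3→Y gives 9>0]
(B,P,X): not NE [P1→A gives 3>2; P2→R gives 9>1]
(B,P,Y): not NE [P1→A gives 2>1; P3→X gives 8>2]
(B,P,Z): not NE [P1→A gives 7>2; P3→X gives 8>3]
(B,P,W): not NE [P3→X gives 8>2]
(B,Q,X): not NE [P2→R gives 9>1; P3→Z gives 8>4]
(B,Q,Y): not NE [P2→P gives 8>6; P3→Z gives 8>7]
(B,Q,Z): not NE [P1→A gives 7>4; P2→P gives 9>4]
(B,Q,W): not NE [P1→A gives 7>2; P3→Z gives 8>5]
(B,R,X): not NE [P1→A gives 8>0; P3→Z gives 8>4]
(B,R,Y): not NE [P1→A gives 6>2; P2→P gives 8>6; P3→Z gives 8>4]
(B,R,Z): not NE [P1→A gives 7>3; P2→P gives 9>2]
(B,R,W): not NE [P1→A gives 3>2; P2→Q gives 7>2; P3→Z gives 8>7]

Nash profiles: (A,P,X)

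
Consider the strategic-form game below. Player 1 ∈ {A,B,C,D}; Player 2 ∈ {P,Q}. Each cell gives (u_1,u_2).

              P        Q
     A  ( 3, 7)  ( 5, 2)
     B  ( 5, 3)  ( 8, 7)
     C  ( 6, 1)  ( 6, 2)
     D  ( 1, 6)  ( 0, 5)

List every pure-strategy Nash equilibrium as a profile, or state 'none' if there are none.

NE set: (B,Q)

(A,P): not NE [P1→C gives 6>3]
(A,Q): not NE [P1→B gives 8>5; P2→P gives 7>2]
(B,P): not NE [P1→C gives 6>5; P2→Q gives 7>3]
(B,Q): NE
(C,P): not NE [P2→Q gives 2>1]
(C,Q): not NE [P1→B gives 8>6]
(D,P): not NE [P1→C gives 6>1]
(D,Q): not NE [P1→B gives 8>0; P2→P gives 6>5]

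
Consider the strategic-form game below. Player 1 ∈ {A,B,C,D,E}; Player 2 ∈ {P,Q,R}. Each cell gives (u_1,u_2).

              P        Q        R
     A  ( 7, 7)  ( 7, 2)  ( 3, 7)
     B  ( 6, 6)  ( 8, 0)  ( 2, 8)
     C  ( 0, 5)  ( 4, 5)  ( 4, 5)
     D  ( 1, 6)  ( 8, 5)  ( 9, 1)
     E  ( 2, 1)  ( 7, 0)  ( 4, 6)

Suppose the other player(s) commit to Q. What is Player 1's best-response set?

u_1(A vs Q) = 7
u_1(B vs Q) = 8
u_1(C vs Q) = 4
u_1(D vs Q) = 8
u_1(E vs Q) = 7
max payoff 8 at {B,D}

P1 best: {B,D}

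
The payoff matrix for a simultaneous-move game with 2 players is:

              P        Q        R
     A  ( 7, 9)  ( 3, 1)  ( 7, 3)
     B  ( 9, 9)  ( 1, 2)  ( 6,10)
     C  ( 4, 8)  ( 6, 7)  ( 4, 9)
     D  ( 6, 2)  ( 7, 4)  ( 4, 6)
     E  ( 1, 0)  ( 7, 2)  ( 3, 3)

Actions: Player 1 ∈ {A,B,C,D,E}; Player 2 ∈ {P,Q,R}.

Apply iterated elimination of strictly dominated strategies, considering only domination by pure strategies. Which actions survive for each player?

P2 drop Q (R beats it: A:3>1 B:10>2 C:9>7 D:6>4 E:3>2)
P1 drop C (A beats it: P:7>4 R:7>4)
P1 drop D (A beats it: P:7>6 R:7>4)
P1 drop E (A beats it: P:7>1 R:7>3)
P1→{A,B} P2→{P,R}

Remaining: P1:{A,B} P2:{P,R}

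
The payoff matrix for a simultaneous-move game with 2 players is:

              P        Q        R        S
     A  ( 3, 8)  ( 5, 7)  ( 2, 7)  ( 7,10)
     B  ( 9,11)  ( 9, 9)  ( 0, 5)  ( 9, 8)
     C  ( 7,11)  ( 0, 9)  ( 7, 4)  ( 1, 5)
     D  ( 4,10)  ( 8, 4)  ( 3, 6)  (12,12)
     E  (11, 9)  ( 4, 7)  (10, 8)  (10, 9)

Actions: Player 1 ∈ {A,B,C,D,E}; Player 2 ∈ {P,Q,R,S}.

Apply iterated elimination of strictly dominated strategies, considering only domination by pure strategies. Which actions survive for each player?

Remaining: P1:{D,E} P2:{P,S}

P1 drop A (D beats it: P:4>3 Q:8>5 R:3>2 S:12>7)
P1 drop C (E beats it: P:11>7 Q:4>0 R:10>7 S:10>1)
P2 drop Q (P beats it: B:11>9 D:10>4 E:9>7)
P1 drop B (E beats it: P:11>9 R:10>0 S:10>9)
P2 drop R (P beats it: D:10>6 E:9>8)
P1→{D,E} P2→{P,S}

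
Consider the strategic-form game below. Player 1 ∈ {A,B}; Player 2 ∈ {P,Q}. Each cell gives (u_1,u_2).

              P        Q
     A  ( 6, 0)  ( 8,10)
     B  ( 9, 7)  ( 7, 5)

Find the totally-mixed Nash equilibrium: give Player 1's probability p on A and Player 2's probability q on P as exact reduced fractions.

P1 indiff ⇒ q·6+(1-q)·8 = q·9+(1-q)·7 ⇒ q(-3) = (1-q)(-1) ⇒ q = 1/4
P2 indiff ⇒ p·0+(1-p)·7 = p·10+(1-p)·5 ⇒ p(-10) = (1-p)(-2) ⇒ p = 1/6

P1 mixes 1/6 on A; P2 mixes 1/4 on P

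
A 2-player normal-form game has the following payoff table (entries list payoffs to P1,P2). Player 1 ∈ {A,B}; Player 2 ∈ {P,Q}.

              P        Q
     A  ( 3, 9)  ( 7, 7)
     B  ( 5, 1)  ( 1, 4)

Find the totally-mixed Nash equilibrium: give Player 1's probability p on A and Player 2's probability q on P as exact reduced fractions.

(p,q) = (3/5, 3/4)

P1 indiff ⇒ q·3+(1-q)·7 = q·5+(1-q)·1 ⇒ q(-2) = (1-q)(-6) ⇒ q = 3/4
P2 indiff ⇒ p·9+(1-p)·1 = p·7+(1-p)·4 ⇒ p(2) = (1-p)(3) ⇒ p = 3/5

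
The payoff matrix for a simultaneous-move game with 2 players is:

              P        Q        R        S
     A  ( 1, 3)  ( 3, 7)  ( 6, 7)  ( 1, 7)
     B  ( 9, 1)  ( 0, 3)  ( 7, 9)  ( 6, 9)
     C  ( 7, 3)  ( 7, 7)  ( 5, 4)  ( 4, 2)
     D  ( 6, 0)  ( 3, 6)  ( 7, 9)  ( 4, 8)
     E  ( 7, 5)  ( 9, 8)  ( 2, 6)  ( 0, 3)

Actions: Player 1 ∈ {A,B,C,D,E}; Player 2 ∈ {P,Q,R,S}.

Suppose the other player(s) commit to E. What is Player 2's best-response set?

argmax u_2 = {Q}

u_2(P vs E) = 5
u_2(Q vs E) = 8
u_2(R vs E) = 6
u_2(S vs E) = 3
max payoff 8 at {Q}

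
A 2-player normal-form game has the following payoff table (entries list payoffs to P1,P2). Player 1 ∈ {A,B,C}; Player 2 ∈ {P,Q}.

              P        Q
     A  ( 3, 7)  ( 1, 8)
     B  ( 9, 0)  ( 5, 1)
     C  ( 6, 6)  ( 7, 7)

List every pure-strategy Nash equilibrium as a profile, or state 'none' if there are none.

PSNE = {(C,Q)}

(A,P): not NE [P1→B gives 9>3; P2→Q gives 8>7]
(A,Q): not NE [P1→C gives 7>1]
(B,P): not NE [P2→Q gives 1>0]
(B,Q): not NE [P1→C gives 7>5]
(C,P): not NE [P1→B gives 9>6; P2→Q gives 7>6]
(C,Q): NE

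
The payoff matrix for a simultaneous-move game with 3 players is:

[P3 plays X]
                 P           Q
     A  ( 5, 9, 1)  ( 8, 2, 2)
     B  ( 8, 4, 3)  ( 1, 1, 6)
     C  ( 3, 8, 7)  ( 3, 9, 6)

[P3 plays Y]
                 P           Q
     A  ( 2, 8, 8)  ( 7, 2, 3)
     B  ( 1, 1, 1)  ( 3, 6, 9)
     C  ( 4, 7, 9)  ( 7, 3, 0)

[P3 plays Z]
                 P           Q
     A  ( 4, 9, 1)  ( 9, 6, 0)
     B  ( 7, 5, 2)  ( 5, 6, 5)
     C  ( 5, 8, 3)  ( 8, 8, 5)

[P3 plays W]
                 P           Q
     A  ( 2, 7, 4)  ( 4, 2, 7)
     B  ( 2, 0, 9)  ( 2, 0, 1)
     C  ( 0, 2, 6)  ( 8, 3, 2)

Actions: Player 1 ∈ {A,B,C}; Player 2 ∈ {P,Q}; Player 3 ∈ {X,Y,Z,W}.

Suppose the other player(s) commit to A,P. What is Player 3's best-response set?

argmax u_3 = {Y}

u_3(X vs A,P) = 1
u_3(Y vs A,P) = 8
u_3(Z vs A,P) = 1
u_3(W vs A,P) = 4
max payoff 8 at {Y}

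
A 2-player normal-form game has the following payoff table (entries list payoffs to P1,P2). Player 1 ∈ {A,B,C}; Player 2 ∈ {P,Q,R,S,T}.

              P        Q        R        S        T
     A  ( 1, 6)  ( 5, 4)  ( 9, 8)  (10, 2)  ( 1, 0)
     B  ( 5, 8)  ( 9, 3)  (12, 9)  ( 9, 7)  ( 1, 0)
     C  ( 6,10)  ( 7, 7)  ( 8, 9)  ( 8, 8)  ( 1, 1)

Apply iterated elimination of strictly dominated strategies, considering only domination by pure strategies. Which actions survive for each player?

P2 drop Q (P beats it: A:6>4 B:8>3 C:10>7)
P2 drop S (P beats it: A:6>2 B:8>7 C:10>8)
P2 drop T (P beats it: A:6>0 B:8>0 C:10>1)
P1 drop A (B beats it: P:5>1 R:12>9)
P1→{B,C} P2→{P,R}

Survivors P1:{B,C} P2:{P,R}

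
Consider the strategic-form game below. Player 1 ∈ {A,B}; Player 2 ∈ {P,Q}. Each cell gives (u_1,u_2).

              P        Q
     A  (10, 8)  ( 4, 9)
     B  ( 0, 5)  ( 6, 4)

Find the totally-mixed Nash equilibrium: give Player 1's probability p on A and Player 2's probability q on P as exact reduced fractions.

(p,q) = (1/2, 1/6)

P1 indiff ⇒ q·10+(1-q)·4 = q·0+(1-q)·6 ⇒ q(10) = (1-q)(2) ⇒ q = 1/6
P2 indiff ⇒ p·8+(1-p)·5 = p·9+(1-p)·4 ⇒ p(-1) = (1-p)(-1) ⇒ p = 1/2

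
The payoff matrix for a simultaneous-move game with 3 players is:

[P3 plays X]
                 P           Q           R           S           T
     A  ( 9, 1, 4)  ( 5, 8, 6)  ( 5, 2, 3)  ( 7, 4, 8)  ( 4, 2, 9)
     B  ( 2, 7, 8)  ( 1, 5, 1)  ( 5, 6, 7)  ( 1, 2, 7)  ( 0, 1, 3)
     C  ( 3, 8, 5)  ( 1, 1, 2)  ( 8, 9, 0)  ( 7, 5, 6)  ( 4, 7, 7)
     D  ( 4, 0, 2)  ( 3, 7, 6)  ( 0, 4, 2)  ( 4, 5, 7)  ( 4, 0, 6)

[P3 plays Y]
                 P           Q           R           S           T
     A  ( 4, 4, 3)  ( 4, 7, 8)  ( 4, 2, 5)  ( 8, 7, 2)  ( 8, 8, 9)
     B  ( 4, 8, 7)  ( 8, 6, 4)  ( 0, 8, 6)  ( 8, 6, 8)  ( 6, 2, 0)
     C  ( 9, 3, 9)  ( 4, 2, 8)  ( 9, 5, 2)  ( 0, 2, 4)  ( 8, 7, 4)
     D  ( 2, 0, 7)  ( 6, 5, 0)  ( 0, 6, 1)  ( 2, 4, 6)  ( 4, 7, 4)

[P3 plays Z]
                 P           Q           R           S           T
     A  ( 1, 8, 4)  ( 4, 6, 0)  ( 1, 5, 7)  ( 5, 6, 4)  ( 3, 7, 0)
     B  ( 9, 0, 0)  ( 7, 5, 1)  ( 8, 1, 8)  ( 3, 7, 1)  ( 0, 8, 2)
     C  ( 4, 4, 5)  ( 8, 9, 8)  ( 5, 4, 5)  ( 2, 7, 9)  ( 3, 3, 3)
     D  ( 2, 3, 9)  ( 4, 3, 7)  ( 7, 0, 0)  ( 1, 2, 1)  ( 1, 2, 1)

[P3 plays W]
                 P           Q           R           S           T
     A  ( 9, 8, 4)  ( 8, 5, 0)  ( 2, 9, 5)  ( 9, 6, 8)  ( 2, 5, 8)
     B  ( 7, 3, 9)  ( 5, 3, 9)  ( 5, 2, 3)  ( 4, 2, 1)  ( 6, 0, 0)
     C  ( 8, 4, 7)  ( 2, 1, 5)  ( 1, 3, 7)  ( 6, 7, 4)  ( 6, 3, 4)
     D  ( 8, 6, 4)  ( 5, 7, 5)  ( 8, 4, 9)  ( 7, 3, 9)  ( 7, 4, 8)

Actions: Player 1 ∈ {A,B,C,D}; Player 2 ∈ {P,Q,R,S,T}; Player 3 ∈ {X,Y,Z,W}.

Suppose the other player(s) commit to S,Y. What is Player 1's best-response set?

u_1(A vs S,Y) = 8
u_1(B vs S,Y) = 8
u_1(C vs S,Y) = 0
u_1(D vs S,Y) = 2
max payoff 8 at {A,B}

argmax u_1 = {A,B}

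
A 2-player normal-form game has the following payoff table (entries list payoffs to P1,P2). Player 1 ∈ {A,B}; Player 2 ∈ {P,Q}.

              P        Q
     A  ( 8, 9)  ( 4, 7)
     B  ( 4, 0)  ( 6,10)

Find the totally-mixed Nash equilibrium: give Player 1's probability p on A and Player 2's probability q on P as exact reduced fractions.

P1 mixes 5/6 on A; P2 mixes 1/3 on P

P1 indiff ⇒ q·8+(1-q)·4 = q·4+(1-q)·6 ⇒ q(4) = (1-q)(2) ⇒ q = 1/3
P2 indiff ⇒ p·9+(1-p)·0 = p·7+(1-p)·10 ⇒ p(2) = (1-p)(10) ⇒ p = 5/6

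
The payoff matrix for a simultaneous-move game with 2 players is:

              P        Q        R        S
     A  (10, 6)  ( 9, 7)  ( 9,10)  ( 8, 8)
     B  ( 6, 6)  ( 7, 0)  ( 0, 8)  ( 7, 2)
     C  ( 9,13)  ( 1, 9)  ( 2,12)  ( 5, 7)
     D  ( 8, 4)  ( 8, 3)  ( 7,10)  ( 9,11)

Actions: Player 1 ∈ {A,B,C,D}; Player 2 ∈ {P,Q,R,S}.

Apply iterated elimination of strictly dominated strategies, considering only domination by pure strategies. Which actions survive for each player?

IESDS → P1:{A,D} P2:{R,S}

P1 drop B (A beats it: P:10>6 Q:9>7 R:9>0 S:8>7)
P1 drop C (A beats it: P:10>9 Q:9>1 R:9>2 S:8>5)
P2 drop P (R beats it: A:10>6 D:10>4)
P2 drop Q (R beats it: A:10>7 D:10>3)
P1→{A,D} P2→{R,S}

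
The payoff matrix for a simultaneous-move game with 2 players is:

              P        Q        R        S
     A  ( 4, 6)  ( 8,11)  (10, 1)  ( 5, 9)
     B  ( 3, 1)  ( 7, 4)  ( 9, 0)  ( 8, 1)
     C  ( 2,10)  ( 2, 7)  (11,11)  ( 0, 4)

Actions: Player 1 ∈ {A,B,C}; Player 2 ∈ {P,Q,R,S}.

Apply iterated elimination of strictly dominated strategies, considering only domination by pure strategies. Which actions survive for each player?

P2 drop S (Q beats it: A:11>9 B:4>1 C:7>4)
P1 drop B (A beats it: P:4>3 Q:8>7 R:10>9)
P1→{A,C} P2→{P,Q,R}

Survivors P1:{A,C} P2:{P,Q,R}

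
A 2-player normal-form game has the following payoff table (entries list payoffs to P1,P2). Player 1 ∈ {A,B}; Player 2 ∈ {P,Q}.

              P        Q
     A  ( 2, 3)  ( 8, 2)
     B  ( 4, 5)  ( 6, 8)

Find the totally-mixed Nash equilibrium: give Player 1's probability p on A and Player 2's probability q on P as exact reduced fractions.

P1 indiff ⇒ q·2+(1-q)·8 = q·4+(1-q)·6 ⇒ q(-2) = (1-q)(-2) ⇒ q = 1/2
P2 indiff ⇒ p·3+(1-p)·5 = p·2+(1-p)·8 ⇒ p(1) = (1-p)(3) ⇒ p = 3/4

(p,q) = (3/4, 1/2)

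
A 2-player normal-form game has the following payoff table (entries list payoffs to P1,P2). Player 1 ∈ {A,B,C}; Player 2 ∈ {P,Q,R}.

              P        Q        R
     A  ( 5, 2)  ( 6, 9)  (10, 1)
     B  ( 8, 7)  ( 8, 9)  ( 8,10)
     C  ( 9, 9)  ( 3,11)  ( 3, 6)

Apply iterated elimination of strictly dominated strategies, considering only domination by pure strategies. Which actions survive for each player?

Survivors P1:{A,B} P2:{Q,R}

P2 drop P (Q beats it: A:9>2 B:9>7 C:11>9)
P1 drop C (A beats it: Q:6>3 R:10>3)
P1→{A,B} P2→{Q,R}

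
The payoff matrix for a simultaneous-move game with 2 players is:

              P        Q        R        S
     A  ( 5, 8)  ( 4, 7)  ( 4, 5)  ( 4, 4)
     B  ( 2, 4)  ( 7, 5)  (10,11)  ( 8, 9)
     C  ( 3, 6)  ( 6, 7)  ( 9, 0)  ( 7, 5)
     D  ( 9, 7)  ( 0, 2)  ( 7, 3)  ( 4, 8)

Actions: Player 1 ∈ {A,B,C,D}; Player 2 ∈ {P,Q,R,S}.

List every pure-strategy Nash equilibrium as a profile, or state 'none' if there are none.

(A,P): not NE [P1→D gives 9>5]
(A,Q): not NE [P1→B gives 7>4; P2→P gives 8>7]
(A,R): not NE [P1→B gives 10>4; P2→P gives 8>5]
(A,S): not NE [P1→B gives 8>4; P2→P gives 8>4]
(B,P): not NE [P1→D gives 9>2; P2→R gives 11>4]
(B,Q): not NE [P2→R gives 11>5]
(B,R): NE
(B,S): not NE [P2→R gives 11>9]
(C,P): not NE [P1→D gives 9>3; P2→Q gives 7>6]
(C,Q): not NE [P1→B gives 7>6]
(C,R): not NE [P1→B gives 10>9; P2→Q gives 7>0]
(C,S): not NE [P1→B gives 8>7; P2→Q gives 7>5]
(D,P): not NE [P2→S gives 8>7]
(D,Q): not NE [P1→B gives 7>0; P2→S gives 8>2]
(D,R): not NE [P1→B gives 10>7; P2→S gives 8>3]
(D,S): not NE [P1→B gives 8>4]

PSNE = {(B,R)}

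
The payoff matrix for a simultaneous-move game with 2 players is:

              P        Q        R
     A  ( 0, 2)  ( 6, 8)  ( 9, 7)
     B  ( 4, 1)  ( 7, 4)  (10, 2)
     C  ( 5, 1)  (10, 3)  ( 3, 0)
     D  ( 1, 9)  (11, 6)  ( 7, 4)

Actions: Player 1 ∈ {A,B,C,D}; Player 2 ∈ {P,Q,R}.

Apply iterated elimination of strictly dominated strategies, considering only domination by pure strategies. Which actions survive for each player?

IESDS → P1:{C,D} P2:{P,Q}

P1 drop A (B beats it: P:4>0 Q:7>6 R:10>9)
P2 drop R (Q beats it: B:4>2 C:3>0 D:6>4)
P1 drop B (C beats it: P:5>4 Q:10>7)
P1→{C,D} P2→{P,Q}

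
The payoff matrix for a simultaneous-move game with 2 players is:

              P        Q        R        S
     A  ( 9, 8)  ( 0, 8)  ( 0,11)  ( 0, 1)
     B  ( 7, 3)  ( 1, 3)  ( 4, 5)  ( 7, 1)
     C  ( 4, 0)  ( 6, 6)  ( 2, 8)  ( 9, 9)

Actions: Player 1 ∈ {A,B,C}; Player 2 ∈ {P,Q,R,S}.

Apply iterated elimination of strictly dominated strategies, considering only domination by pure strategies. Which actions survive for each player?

P2 drop P (R beats it: A:11>8 B:5>3 C:8>0)
P1 drop A (B beats it: Q:1>0 R:4>0 S:7>0)
P2 drop Q (R beats it: B:5>3 C:8>6)
P1→{B,C} P2→{R,S}

Survivors P1:{B,C} P2:{R,S}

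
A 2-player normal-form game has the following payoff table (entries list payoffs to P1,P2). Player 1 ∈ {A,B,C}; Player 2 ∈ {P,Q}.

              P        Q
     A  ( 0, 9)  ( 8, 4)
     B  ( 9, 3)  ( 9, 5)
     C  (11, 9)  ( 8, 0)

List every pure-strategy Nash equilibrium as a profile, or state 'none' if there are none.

(A,P): not NE [P1→C gives 11>0]
(A,Q): not NE [P1→B gives 9>8; P2→P gives 9>4]
(B,P): not NE [P1→C gives 11>9; P2→Q gives 5>3]
(B,Q): NE
(C,P): NE
(C,Q): not NE [P1→B gives 9>8; P2→P gives 9>0]

NE set: (B,Q), (C,P)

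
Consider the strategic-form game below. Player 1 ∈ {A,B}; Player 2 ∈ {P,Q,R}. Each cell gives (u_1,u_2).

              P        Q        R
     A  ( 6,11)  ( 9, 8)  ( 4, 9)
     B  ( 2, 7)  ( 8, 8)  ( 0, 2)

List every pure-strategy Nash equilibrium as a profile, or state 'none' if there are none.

PSNE = {(A,P)}

(A,P): NE
(A,Q): not NE [P2→P gives 11>8]
(A,R): not NE [P2→P gives 11>9]
(B,P): not NE [P1→A gives 6>2; P2→Q gives 8>7]
(B,Q): not NE [P1→A gives 9>8]
(B,R): not NE [P1→A gives 4>0; P2→Q gives 8>2]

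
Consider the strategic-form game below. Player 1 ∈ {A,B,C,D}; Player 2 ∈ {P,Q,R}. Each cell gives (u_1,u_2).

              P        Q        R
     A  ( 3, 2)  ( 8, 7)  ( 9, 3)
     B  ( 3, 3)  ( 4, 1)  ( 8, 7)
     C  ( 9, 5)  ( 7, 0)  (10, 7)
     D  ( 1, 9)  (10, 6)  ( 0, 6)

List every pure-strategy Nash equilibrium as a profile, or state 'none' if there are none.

Nash profiles: (C,R)

(A,P): not NE [P1→C gives 9>3; P2→Q gives 7>2]
(A,Q): not NE [P1→D gives 10>8]
(A,R): not NE [P1→C gives 10>9; P2→Q gives 7>3]
(B,P): not NE [P1→C gives 9>3; P2→R gives 7>3]
(B,Q): not NE [P1→D gives 10>4; P2→R gives 7>1]
(B,R): not NE [P1→C gives 10>8]
(C,P): not NE [P2→R gives 7>5]
(C,Q): not NE [P1→D gives 10>7; P2→R gives 7>0]
(C,R): NE
(D,P): not NE [P1→C gives 9>1]
(D,Q): not NE [P2→P gives 9>6]
(D,R): not NE [P1→C gives 10>0; P2→P gives 9>6]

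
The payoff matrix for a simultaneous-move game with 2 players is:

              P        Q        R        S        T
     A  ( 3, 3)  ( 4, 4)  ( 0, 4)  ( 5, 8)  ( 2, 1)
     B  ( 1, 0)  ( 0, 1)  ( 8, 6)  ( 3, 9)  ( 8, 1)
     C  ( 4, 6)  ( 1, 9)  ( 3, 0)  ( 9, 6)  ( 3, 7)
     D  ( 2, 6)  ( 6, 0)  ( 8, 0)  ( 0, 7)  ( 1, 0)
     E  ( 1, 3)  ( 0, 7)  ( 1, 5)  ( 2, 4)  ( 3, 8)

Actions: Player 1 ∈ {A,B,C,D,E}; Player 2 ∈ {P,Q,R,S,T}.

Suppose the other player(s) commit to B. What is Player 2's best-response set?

BR_2 = {S}

u_2(P vs B) = 0
u_2(Q vs B) = 1
u_2(R vs B) = 6
u_2(S vs B) = 9
u_2(T vs B) = 1
max payoff 9 at {S}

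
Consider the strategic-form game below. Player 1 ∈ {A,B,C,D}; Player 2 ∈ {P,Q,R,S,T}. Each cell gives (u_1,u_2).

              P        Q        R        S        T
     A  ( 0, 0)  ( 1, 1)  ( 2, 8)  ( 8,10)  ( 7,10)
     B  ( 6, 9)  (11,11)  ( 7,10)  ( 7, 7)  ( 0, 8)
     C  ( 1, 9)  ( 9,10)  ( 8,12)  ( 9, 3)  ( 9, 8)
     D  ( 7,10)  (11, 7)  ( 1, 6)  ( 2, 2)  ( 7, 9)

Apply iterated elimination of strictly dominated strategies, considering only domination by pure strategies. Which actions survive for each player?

Remaining: P1:{B,C,D} P2:{P,Q,R}

P1 drop A (C beats it: P:1>0 Q:9>1 R:8>2 S:9>8 T:9>7)
P2 drop S (P beats it: B:9>7 C:9>3 D:10>2)
P2 drop T (P beats it: B:9>8 C:9>8 D:10>9)
P1→{B,C,D} P2→{P,Q,R}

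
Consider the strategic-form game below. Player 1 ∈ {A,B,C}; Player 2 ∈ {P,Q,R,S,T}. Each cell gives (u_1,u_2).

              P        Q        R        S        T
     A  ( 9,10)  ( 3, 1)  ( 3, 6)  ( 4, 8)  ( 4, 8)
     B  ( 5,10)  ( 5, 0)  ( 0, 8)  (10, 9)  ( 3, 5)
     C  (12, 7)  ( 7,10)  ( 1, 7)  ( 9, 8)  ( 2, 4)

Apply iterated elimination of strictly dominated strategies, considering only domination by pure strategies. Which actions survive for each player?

P2 drop R (S beats it: A:8>6 B:9>8 C:8>7)
P2 drop T (P beats it: A:10>8 B:10>5 C:7>4)
P1 drop A (C beats it: P:12>9 Q:7>3 S:9>4)
P1→{B,C} P2→{P,Q,S}

IESDS → P1:{B,C} P2:{P,Q,S}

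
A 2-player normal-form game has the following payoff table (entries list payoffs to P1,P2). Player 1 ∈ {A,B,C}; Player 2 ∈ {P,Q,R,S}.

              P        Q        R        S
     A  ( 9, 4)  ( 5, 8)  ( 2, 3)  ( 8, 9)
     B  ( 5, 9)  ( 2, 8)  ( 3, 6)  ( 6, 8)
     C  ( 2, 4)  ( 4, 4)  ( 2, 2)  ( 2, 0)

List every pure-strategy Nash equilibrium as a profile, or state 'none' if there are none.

(A,P): not NE [P2→S gives 9>4]
(A,Q): not NE [P2→S gives 9>8]
(A,R): not NE [P1→B gives 3>2; P2→S gives 9>3]
(A,S): NE
(B,P): not NE [P1→A gives 9>5]
(B,Q): not NE [P1→A gives 5>2; P2→P gives 9>8]
(B,R): not NE [P2→P gives 9>6]
(B,S): not NE [P1→A gives 8>6; P2→P gives 9>8]
(C,P): not NE [P1→A gives 9>2]
(C,Q): not NE [P1→A gives 5>4]
(C,R): not NE [P1→B gives 3>2; P2→Q gives 4>2]
(C,S): not NE [P1→A gives 8>2; P2→Q gives 4>0]

PSNE = {(A,S)}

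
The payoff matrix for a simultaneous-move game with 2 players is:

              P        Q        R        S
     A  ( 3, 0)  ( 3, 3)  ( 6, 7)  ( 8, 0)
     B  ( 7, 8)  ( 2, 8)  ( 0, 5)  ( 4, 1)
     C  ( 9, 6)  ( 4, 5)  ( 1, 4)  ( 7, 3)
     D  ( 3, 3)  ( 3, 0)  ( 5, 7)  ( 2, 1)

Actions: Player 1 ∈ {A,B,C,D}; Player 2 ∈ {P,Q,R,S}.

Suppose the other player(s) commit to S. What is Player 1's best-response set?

argmax u_1 = {A}

u_1(A vs S) = 8
u_1(B vs S) = 4
u_1(C vs S) = 7
u_1(D vs S) = 2
max payoff 8 at {A}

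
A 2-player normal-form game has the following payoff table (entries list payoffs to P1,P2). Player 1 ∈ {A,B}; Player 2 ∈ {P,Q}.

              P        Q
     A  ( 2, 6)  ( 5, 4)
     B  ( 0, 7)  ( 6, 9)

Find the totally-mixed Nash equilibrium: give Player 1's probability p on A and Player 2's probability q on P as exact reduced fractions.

P1 indiff ⇒ q·2+(1-q)·5 = q·0+(1-q)·6 ⇒ q(2) = (1-q)(1) ⇒ q = 1/3
P2 indiff ⇒ p·6+(1-p)·7 = p·4+(1-p)·9 ⇒ p(2) = (1-p)(2) ⇒ p = 1/2

P1 mixes 1/2 on A; P2 mixes 1/3 on P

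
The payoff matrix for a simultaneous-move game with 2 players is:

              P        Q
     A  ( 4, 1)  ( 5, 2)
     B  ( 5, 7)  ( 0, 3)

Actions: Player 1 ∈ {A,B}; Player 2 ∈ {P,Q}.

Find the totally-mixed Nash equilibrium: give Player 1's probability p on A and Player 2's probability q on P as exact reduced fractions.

p=4/5, q=5/6

P1 indiff ⇒ q·4+(1-q)·5 = q·5+(1-q)·0 ⇒ q(-1) = (1-q)(-5) ⇒ q = 5/6
P2 indiff ⇒ p·1+(1-p)·7 = p·2+(1-p)·3 ⇒ p(-1) = (1-p)(-4) ⇒ p = 4/5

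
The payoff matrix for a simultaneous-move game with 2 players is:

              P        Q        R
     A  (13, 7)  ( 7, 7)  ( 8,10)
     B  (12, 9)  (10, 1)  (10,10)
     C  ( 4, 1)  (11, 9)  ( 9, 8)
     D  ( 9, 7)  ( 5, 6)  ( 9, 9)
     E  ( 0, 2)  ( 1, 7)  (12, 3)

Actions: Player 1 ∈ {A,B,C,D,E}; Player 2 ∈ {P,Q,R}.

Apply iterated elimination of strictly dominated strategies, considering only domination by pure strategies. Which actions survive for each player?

P1 drop D (B beats it: P:12>9 Q:10>5 R:10>9)
P2 drop P (R beats it: A:10>7 B:10>9 C:8>1 E:3>2)
P1 drop A (B beats it: Q:10>7 R:10>8)
P1→{B,C,E} P2→{Q,R}

Remaining: P1:{B,C,E} P2:{Q,R}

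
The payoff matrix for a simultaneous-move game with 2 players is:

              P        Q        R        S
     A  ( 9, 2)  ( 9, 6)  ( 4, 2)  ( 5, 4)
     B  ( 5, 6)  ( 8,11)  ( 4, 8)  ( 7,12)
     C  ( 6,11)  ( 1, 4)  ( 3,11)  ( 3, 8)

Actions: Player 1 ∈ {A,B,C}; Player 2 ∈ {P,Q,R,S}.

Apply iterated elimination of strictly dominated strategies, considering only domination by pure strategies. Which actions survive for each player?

Remaining: P1:{A,B} P2:{Q,S}

P1 drop C (A beats it: P:9>6 Q:9>1 R:4>3 S:5>3)
P2 drop P (Q beats it: A:6>2 B:11>6)
P2 drop R (Q beats it: A:6>2 B:11>8)
P1→{A,B} P2→{Q,S}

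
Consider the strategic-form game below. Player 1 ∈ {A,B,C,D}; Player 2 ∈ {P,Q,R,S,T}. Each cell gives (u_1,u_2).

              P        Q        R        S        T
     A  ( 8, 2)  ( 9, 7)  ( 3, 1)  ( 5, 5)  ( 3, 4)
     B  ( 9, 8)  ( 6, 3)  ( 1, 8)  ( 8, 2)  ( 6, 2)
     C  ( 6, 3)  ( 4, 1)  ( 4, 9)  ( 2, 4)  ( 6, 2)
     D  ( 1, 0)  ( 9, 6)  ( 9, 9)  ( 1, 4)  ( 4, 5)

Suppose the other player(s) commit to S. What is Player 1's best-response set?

u_1(A vs S) = 5
u_1(B vs S) = 8
u_1(C vs S) = 2
u_1(D vs S) = 1
max payoff 8 at {B}

P1 best: {B}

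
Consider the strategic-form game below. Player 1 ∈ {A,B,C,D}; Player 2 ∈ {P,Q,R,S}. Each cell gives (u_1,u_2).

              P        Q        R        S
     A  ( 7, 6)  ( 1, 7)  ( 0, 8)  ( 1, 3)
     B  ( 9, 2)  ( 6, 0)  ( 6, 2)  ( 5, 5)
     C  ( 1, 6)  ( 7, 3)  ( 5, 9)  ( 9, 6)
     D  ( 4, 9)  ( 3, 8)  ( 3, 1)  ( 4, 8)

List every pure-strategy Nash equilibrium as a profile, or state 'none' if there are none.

No pure NE.

(A,P): not NE [P1→B gives 9>7; P2→R gives 8>6]
(A,Q): not NE [P1→C gives 7>1; P2→R gives 8>7]
(A,R): not NE [P1→B gives 6>0]
(A,S): not NE [P1→C gives 9>1; P2→R gives 8>3]
(B,P): not NE [P2→S gives 5>2]
(B,Q): not NE [P1→C gives 7>6; P2→S gives 5>0]
(B,R): not NE [P2→S gives 5>2]
(B,S): not NE [P1→C gives 9>5]
(C,P): not NE [P1→B gives 9>1; P2→R gives 9>6]
(C,Q): not NE [P2→R gives 9>3]
(C,R): not NE [P1→B gives 6>5]
(C,S): not NE [P2→R gives 9>6]
(D,P): not NE [P1→B gives 9>4]
(D,Q): not NE [P1→C gives 7>3; P2→P gives 9>8]
(D,R): not NE [P1→B gives 6>3; P2→P gives 9>1]
(D,S): not NE [P1→C gives 9>4; P2→P gives 9>8]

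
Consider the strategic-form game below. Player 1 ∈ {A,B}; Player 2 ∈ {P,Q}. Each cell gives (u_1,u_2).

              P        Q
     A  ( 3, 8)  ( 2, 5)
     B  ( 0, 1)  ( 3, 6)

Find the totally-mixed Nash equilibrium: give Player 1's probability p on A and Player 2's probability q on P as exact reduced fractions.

(p,q) = (5/8, 1/4)

P1 indiff ⇒ q·3+(1-q)·2 = q·0+(1-q)·3 ⇒ q(3) = (1-q)(1) ⇒ q = 1/4
P2 indiff ⇒ p·8+(1-p)·1 = p·5+(1-p)·6 ⇒ p(3) = (1-p)(5) ⇒ p = 5/8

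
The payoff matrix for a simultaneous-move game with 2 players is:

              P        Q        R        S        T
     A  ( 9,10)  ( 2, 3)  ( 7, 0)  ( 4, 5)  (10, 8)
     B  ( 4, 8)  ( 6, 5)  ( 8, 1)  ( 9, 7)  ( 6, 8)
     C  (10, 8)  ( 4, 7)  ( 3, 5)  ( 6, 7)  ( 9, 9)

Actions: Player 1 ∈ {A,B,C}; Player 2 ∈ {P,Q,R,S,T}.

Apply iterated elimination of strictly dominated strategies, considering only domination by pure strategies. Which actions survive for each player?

IESDS → P1:{A,C} P2:{P,T}

P2 drop Q (P beats it: A:10>3 B:8>5 C:8>7)
P2 drop R (P beats it: A:10>0 B:8>1 C:8>5)
P2 drop S (P beats it: A:10>5 B:8>7 C:8>7)
P1 drop B (A beats it: P:9>4 T:10>6)
P1→{A,C} P2→{P,T}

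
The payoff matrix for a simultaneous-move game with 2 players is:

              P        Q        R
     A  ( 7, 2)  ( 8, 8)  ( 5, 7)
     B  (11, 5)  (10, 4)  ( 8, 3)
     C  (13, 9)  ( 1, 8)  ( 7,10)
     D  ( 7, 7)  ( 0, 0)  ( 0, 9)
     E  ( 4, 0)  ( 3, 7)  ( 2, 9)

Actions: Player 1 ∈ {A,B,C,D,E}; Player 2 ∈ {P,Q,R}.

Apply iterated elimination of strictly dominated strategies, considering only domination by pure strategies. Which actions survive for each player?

P1 drop A (B beats it: P:11>7 Q:10>8 R:8>5)
P1 drop D (B beats it: P:11>7 Q:10>0 R:8>0)
P1 drop E (B beats it: P:11>4 Q:10>3 R:8>2)
P2 drop Q (P beats it: B:5>4 C:9>8)
P1→{B,C} P2→{P,R}

Survivors P1:{B,C} P2:{P,R}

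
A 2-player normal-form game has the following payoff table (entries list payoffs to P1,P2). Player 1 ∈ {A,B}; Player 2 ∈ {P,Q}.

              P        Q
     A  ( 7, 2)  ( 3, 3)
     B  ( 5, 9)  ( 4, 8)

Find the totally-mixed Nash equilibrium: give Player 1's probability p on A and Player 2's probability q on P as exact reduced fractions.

P1 indiff ⇒ q·7+(1-q)·3 = q·5+(1-q)·4 ⇒ q(2) = (1-q)(1) ⇒ q = 1/3
P2 indiff ⇒ p·2+(1-p)·9 = p·3+(1-p)·8 ⇒ p(-1) = (1-p)(-1) ⇒ p = 1/2

(p,q) = (1/2, 1/3)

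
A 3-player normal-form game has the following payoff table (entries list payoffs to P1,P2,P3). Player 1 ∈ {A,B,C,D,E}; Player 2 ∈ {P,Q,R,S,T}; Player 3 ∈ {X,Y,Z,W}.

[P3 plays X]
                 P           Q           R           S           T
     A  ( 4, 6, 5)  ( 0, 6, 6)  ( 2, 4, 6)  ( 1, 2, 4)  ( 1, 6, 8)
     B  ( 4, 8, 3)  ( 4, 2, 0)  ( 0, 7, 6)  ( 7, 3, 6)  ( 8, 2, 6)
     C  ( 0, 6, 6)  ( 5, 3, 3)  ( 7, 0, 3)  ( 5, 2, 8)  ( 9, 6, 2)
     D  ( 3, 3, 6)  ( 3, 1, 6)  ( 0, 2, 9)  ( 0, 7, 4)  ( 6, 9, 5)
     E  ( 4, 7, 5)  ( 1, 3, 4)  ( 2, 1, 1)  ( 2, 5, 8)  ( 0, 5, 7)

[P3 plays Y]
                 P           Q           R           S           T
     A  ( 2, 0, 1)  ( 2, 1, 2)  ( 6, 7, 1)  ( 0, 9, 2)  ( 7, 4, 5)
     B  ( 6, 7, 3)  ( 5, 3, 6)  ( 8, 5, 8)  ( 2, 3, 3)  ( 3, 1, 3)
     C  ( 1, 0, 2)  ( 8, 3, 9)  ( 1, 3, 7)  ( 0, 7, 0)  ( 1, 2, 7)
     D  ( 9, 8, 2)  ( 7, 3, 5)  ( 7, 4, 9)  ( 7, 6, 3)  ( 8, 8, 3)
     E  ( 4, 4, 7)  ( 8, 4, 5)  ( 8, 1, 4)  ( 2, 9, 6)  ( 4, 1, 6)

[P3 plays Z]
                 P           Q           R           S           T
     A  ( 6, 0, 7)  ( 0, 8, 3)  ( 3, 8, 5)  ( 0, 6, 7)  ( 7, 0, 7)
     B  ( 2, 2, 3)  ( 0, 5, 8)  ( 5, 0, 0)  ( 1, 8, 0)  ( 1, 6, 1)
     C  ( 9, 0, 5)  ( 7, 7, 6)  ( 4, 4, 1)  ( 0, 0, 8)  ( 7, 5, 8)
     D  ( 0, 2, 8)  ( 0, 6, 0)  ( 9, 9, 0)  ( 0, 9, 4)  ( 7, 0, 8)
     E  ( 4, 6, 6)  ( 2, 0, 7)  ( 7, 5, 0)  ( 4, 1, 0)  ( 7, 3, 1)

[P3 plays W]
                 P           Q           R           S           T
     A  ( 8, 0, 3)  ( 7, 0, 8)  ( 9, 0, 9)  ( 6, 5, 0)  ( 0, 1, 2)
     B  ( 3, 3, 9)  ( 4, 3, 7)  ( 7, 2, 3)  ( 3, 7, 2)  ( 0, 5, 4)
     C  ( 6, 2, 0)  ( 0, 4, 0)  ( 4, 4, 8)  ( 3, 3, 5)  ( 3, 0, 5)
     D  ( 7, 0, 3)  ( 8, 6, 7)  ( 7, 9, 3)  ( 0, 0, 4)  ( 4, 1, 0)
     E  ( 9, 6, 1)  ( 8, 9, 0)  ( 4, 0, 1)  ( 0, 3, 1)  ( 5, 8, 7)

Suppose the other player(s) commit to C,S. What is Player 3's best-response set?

u_3(X vs C,S) = 8
u_3(Y vs C,S) = 0
u_3(Z vs C,S) = 8
u_3(W vs C,S) = 5
max payoff 8 at {X,Z}

argmax u_3 = {X,Z}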